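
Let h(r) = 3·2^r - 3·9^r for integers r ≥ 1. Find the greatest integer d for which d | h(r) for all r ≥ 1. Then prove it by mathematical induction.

d = 21

Computing the first values: h(1) = -21 and h(2) = -231; gcd(-21, -231) = 21, so d ≤ 21.
We prove 21 | 3·2^r - 3·9^r for all r ≥ 1 by induction on r.
For the base case r = 1: h(1) = -21 = 21·(-1), so 21 | h(1).
Inductive step: suppose the statement holds for some i ≥ 1, i.e. 21 | h(i). Then
h(i+1) − 9·h(i) = (3·2^(i+1) - 3·9^(i+1)) − 9·(3·2^i - 3·9^i) = (3)·2^i·(2 − 9) = (-21)·2^i. Since 21 | h(i) by the inductive hypothesis, 21 | 9·h(i); and 21 | -21 since -21 = 21·-1. Therefore 21 | h(i+1).
This completes the induction.
Therefore the largest such d is 21.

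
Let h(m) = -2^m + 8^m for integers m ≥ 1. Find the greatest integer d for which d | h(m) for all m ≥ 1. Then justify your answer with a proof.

d = 6

Computing the first values: h(1) = 6 and h(2) = 60; gcd(6, 60) = 6, so d ≤ 6.
We prove 6 | -2^m + 8^m for all m ≥ 1 by induction on m.
Base step (m = 1): h(1) = 6 = 6·(1), so 6 | h(1).
For the inductive step, assume it holds for an arbitrary p ≥ 1, i.e. 6 | h(p). Then
8^{p+1} − 2^{p+1} = 8·8^p − 2·2^p = 8·(8^p − 2^p) + (6)·2^p. The first term is divisible by 6 by the inductive hypothesis, and the second term (6)·2^p is divisible by 6 since 6 | 6. Hence 6 | h(p+1).
Hence, by induction on m, the claim holds for every m ≥ 1.
Therefore the largest such d is 6.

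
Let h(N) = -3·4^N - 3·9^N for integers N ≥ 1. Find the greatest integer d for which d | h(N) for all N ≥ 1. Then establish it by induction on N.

Computing the first values: h(1) = -39 and h(2) = -291; gcd(-39, -291) = 3, so d ≤ 3.
We prove 3 | -3·4^N - 3·9^N for all N ≥ 1 by induction on N.
For the base case N = 1: h(1) = -39 = 3·(-13), so 3 | h(1).
Suppose the result is true for N = r, i.e. 3 | h(r). Then
h(r+1) − 9·h(r) = (-3·4^(r+1) - 3·9^(r+1)) − 9·(-3·4^r - 3·9^r) = (-3)·4^r·(4 − 9) = (15)·4^r. Since 3 | h(r) by the inductive hypothesis, 3 | 9·h(r); and 3 | 15 since 15 = 3·5. Therefore 3 | h(r+1).
By induction, the statement is established for all N ≥ 1.
Therefore the largest such d is 3.

d = 3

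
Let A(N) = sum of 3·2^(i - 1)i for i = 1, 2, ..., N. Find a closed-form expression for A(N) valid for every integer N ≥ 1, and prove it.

A(N) = 3·2^N(N - 1) + 3

We claim A(N) = 3·2^N(N - 1) + 3 for all N ≥ 1.
Base step (N = 1): A(1) = 3, and the closed form gives 3. They agree.
Inductive step: suppose the statement holds for some i ≥ 1, so A(i) = 3·2^i(i - 1) + 3.
Then A(i+1) = A(i) + (3·2^i(i + 1)) = (3·2^i(i - 1) + 3) + (3·2^i(i + 1)).
Simplifying, A(i+1) = 6·2^i·i + 3 = 3·2^(i+1)((i+1) - 1) + 3,
which is the closed form with N = i+1.
Hence, by induction on N, the claim holds for every N ≥ 1.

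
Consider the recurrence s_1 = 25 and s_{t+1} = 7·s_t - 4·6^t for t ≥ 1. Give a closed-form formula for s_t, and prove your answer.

Computing the first terms: s_1 = 25, s_2 = 151, s_3 = 913. This suggests s_t = 4·6^t + 7^(t - 1).
When t = 1: the formula gives 25 = 25 = s_1.
Inductive step: assume the claim holds for t = i, so s_i = 4·6^i + 7^(i - 1).
Then s_{i+1} = 7·s_i - 4·6^i = 7·(4·6^i + 7^(i - 1)) - 4·6^i = 4·6^(i + 1) + 7^i = 4·6^(i+1) + 7^((i+1) - 1),
which is the claimed formula at t = i+1.
By induction, the statement is established for all t ≥ 1.

s_t = 4·6^t + 7^(t - 1)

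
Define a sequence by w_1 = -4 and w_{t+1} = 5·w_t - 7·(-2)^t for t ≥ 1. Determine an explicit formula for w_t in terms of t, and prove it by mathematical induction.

Computing the first terms: w_1 = -4, w_2 = -6, w_3 = -58. This suggests w_t = (-2)^t - 2·5^(t - 1).
Base case (t = 1): the formula gives -4 = -4 = w_1.
For the inductive step, assume it holds for an arbitrary m ≥ 1, so w_m = (-2)^m - 2·5^(m - 1).
Then w_{m+1} = 5·w_m - 7·(-2)^m = 5·((-2)^m - 2·5^(m - 1)) - 7·(-2)^m = (-2)^(m + 1) - 2·5^m = (-2)^(m+1) - 2·5^((m+1) - 1),
which is the claimed formula at t = m+1.
This completes the induction.

w_t = (-2)^t - 2·5^(t - 1)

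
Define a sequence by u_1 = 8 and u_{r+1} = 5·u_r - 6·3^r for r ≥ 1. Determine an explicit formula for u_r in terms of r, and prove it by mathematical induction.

u_r = 3^(r + 1) - 5^(r - 1)

Computing the first terms: u_1 = 8, u_2 = 22, u_3 = 56. This suggests u_r = 3^(r + 1) - 5^(r - 1).
Base step (r = 1): the formula gives 8 = 8 = u_1.
Inductive step: assume the claim holds for r = m, so u_m = 3^(m + 1) - 5^(m - 1).
Then u_{m+1} = 5·u_m - 6·3^m = 5·(3^(m + 1) - 5^(m - 1)) - 6·3^m = 3^(m + 2) - 5^m = 3^((m+1) + 1) - 5^((m+1) - 1),
which is the claimed formula at r = m+1.
By the principle of mathematical induction, the result holds for all r ≥ 1.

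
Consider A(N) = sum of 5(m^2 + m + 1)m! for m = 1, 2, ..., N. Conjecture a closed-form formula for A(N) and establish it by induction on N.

We claim A(N) = (5N + 5)(N + 1)! - 5 for all N ≥ 1.
When N = 1: A(1) = 15, and the closed form gives 15. They agree.
Suppose the result is true for N = m, so A(m) = (5m + 5)(m + 1)! - 5.
Then A(m+1) = A(m) + (5(m^2 + 3m + 3)(m + 1)!) = ((5m + 5)(m + 1)! - 5) + (5(m^2 + 3m + 3)(m + 1)!).
Simplifying, A(m+1) = (5(m+1) + 5)((m+1) + 1)! - 5,
which is the closed form with N = m+1.
By induction, the statement is established for all N ≥ 1.

A(N) = (5N + 5)(N + 1)! - 5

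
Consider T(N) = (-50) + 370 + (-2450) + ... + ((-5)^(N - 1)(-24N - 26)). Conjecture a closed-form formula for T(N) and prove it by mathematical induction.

We claim T(N) = (-5)^N(4N + 5) - 5 for all N ≥ 1.
Base step (N = 1): T(1) = -50, and the closed form gives -50. They agree.
Suppose the result is true for N = r, so T(r) = (-5)^r(4r + 5) - 5.
Then T(r+1) = T(r) + ((-5)^r(-24r - 50)) = ((-5)^r(4r + 5) - 5) + ((-5)^r(-24r - 50)).
Simplifying, T(r+1) = -20(-5)^r·r - 45(-5)^r - 5 = (-5)^(r+1)(4(r+1) + 5) - 5,
which is the closed form with N = r+1.
Hence, by induction on N, the claim holds for every N ≥ 1.

T(N) = (-5)^N(4N + 5) - 5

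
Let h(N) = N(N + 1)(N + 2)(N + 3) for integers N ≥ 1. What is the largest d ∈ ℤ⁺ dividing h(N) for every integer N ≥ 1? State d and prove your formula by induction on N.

Computing the first values: h(1) = 24 and h(2) = 120; gcd(24, 120) = 24, so d ≤ 24.
We prove 24 | N(N + 1)(N + 2)(N + 3) for all N ≥ 1 by induction on N.
Base step (N = 1): h(1) = 24 = 24·(1), so 24 | h(1).
Inductive step: suppose the statement holds for some j ≥ 1, i.e. 24 | h(j). Then
h(j+1) − h(j) = (j+1)·(j+2)·(j+3)·(j+4) − j·(j+1)·(j+2)·(j+3) = (j+1)·(j+2)·(j+3)·[(j+4) − j] = 4·(j+1)·(j+2)·(j+3). The product of 3 consecutive integers is divisible by (3)! = 6, so h(j+1) − h(j) is divisible by 4·6 = 24. By the inductive hypothesis 24 | h(j), hence 24 | h(j+1).
By the principle of mathematical induction, the result holds for all N ≥ 1.
Therefore the largest such d is 24.

d = 24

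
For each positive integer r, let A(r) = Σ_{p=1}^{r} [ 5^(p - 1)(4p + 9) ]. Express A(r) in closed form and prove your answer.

A(r) = 5^r(r + 2) - 2

We claim A(r) = 5^r(r + 2) - 2 for all r ≥ 1.
Base step (r = 1): A(1) = 13, and the closed form gives 13. They agree.
Inductive step: suppose the statement holds for some p ≥ 1, so A(p) = 5^p(p + 2) - 2.
Then A(p+1) = A(p) + (5^p(4p + 13)) = (5^p(p + 2) - 2) + (5^p(4p + 13)).
Simplifying, A(p+1) = 5·5^p·p + 15·5^p - 2 = 5^(p+1)((p+1) + 2) - 2,
which is the closed form with r = p+1.
This completes the induction.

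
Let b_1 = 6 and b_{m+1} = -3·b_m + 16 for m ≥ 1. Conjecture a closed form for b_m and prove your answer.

b_m = 2(-3)^(m - 1) + 4

Computing the first terms: b_1 = 6, b_2 = -2, b_3 = 22. This suggests b_m = 2(-3)^(m - 1) + 4.
For the base case m = 1: the formula gives 6 = 6 = b_1.
Inductive step: suppose the statement holds for some k ≥ 1, so b_k = 2(-3)^(k - 1) + 4.
Then b_{k+1} = -3·b_k + 16 = -3·(2(-3)^(k - 1) + 4) + 16 = 2(-3)^k + 4 = 2(-3)^((k+1) - 1) + 4,
which is the claimed formula at m = k+1.
By the principle of mathematical induction, the result holds for all m ≥ 1.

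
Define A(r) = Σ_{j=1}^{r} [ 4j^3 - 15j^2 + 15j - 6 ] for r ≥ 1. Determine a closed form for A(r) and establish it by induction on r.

We claim A(r) = r(r^3 - 3r^2 + r - 1) for all r ≥ 1.
Base step (r = 1): A(1) = -2, and the closed form gives -2. They agree.
Inductive step: assume the claim holds for r = j, so A(j) = j(j^3 - 3j^2 + j - 1).
Then A(j+1) = A(j) + (4j^3 - 3j^2 - 3j - 2) = (j(j^3 - 3j^2 + j - 1)) + (4j^3 - 3j^2 - 3j - 2).
Simplifying, A(j+1) = (j + 1)(j^3 - 2j - 2) = (j+1)((j+1)^3 - 3(j+1)^2 + (j+1) - 1),
which is the closed form with r = j+1.
This completes the induction.

A(r) = r(r^3 - 3r^2 + r - 1)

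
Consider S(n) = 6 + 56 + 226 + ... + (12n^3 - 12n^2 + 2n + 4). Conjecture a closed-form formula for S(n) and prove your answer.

We claim S(n) = n(3n^3 + 2n^2 - 2n + 3) for all n ≥ 1.
Base step (n = 1): S(1) = 6, and the closed form gives 6. They agree.
Inductive step: suppose the statement holds for some j ≥ 1, so S(j) = j(3j^3 + 2j^2 - 2j + 3).
Then S(j+1) = S(j) + (12j^3 + 24j^2 + 14j + 6) = (j(3j^3 + 2j^2 - 2j + 3)) + (12j^3 + 24j^2 + 14j + 6).
Simplifying, S(j+1) = (j + 1)(3j^3 + 11j^2 + 11j + 6) = (j+1)(3(j+1)^3 + 2(j+1)^2 - 2(j+1) + 3),
which is the closed form with n = j+1.
By the principle of mathematical induction, the result holds for all n ≥ 1.

S(n) = n(3n^3 + 2n^2 - 2n + 3)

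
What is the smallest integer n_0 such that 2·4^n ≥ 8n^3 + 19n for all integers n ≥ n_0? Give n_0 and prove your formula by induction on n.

n_0 = 5

At n = 4: 512 < 588, so the inequality fails and n_0 ≥ 5. We prove 2·4^n ≥ 8n^3 + 19n for all n ≥ 5.
Base step (n = 5): 2·4^n = 2048 and 8n^3 + 19n = 1095, so 2048 ≥ 1095.
Inductive step: assume the claim holds for n = i, so 2·4^i ≥ 8i^3 + 19i.
Then 2·4^(i + 1) = 4·(2·4^i) ≥ 4·(8i^3 + 19i).
Also, for i ≥ 5 we have 4·(8i^3 + 19i) ≥ 8(i+1)^3 + 19(i+1), since 4·(8i^3 + 19i) − (8(i+1)^3 + 19(i+1)) = 24i^3 - 24i^2 + 33i - 27, which is nonnegative for all i ≥ 5.
Combining, 2·4^(i + 1) ≥ 8(i+1)^3 + 19(i+1).
By the principle of mathematical induction, the result holds for all n ≥ 5.
Hence the smallest such n_0 is 5.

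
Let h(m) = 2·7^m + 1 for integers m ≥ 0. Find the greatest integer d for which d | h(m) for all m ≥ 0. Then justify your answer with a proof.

d = 3

Computing the first values: h(0) = 3 and h(1) = 15; gcd(3, 15) = 3, so d ≤ 3.
We prove 3 | 2·7^m + 1 for all m ≥ 0 by induction on m.
Base step (m = 0): h(0) = 3 = 3·(1), so 3 | h(0).
Inductive step: assume the claim holds for m = p, i.e. 3 | h(p). Then
h(p+1) = 2·7^(p+1) + 1 = 7·(2·7^p + 1) - 6 = 7·h(p) - 6. The first term is divisible by 3 by the inductive hypothesis, and -6 is divisible by 3. Hence 3 | h(p+1).
By induction, the statement is established for all m ≥ 0.
Therefore the largest such d is 3.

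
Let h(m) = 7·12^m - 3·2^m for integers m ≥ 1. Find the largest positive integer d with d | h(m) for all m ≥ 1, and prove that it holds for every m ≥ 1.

Computing the first values: h(1) = 78 and h(2) = 996; gcd(78, 996) = 6, so d ≤ 6.
We prove 6 | 7·12^m - 3·2^m for all m ≥ 1 by induction on m.
Base step (m = 1): h(1) = 78 = 6·(13), so 6 | h(1).
Inductive step: assume the claim holds for m = p, i.e. 6 | h(p). Then
h(p+1) − 12·h(p) = (7·12^(p+1) - 3·2^(p+1)) − 12·(7·12^p - 3·2^p) = (-3)·2^p·(2 − 12) = (30)·2^p. Since 6 | h(p) by the inductive hypothesis, 6 | 12·h(p); and 6 | 30 since 30 = 6·5. Therefore 6 | h(p+1).
By induction, the statement is established for all m ≥ 1.
Therefore the largest such d is 6.

d = 6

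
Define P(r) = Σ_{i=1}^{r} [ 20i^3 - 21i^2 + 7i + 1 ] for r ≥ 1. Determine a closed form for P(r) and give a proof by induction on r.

P(r) = r(5r^3 + 3r^2 - 2r + 1)

We claim P(r) = r(5r^3 + 3r^2 - 2r + 1) for all r ≥ 1.
Base case (r = 1): P(1) = 7, and the closed form gives 7. They agree.
Inductive step: suppose the statement holds for some i ≥ 1, so P(i) = i(5i^3 + 3i^2 - 2i + 1).
Then P(i+1) = P(i) + (20i^3 + 39i^2 + 25i + 7) = (i(5i^3 + 3i^2 - 2i + 1)) + (20i^3 + 39i^2 + 25i + 7).
Simplifying, P(i+1) = (i + 1)(5i^3 + 18i^2 + 19i + 7) = (i+1)(5(i+1)^3 + 3(i+1)^2 - 2(i+1) + 1),
which is the closed form with r = i+1.
This completes the induction.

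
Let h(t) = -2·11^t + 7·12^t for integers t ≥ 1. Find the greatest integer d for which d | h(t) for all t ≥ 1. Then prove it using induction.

d = 2

Computing the first values: h(1) = 62 and h(2) = 766; gcd(62, 766) = 2, so d ≤ 2.
We prove 2 | -2·11^t + 7·12^t for all t ≥ 1 by induction on t.
Base case (t = 1): h(1) = 62 = 2·(31), so 2 | h(1).
Inductive step: assume the claim holds for t = j, i.e. 2 | h(j). Then
h(j+1) − 12·h(j) = (-2·11^(j+1) + 7·12^(j+1)) − 12·(-2·11^j + 7·12^j) = (-2)·11^j·(11 − 12) = (2)·11^j. Since 2 | h(j) by the inductive hypothesis, 2 | 12·h(j); and 2 | 2 since 2 = 2·1. Therefore 2 | h(j+1).
This completes the induction.
Therefore the largest such d is 2.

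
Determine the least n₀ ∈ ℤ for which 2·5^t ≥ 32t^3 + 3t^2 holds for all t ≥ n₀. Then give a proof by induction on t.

At t = 4: 1250 < 2096, so the inequality fails and n₀ ≥ 5. We prove 2·5^t ≥ 32t^3 + 3t^2 for all t ≥ 5.
When t = 5: 2·5^t = 6250 and 32t^3 + 3t^2 = 4075, so 6250 ≥ 4075.
Inductive step: suppose the statement holds for some p ≥ 5, so 2·5^p ≥ 32p^3 + 3p^2.
Then 2·5^(p + 1) = 5·(2·5^p) ≥ 5·(32p^3 + 3p^2).
Also, for p ≥ 5 we have 5·(32p^3 + 3p^2) ≥ 32(p+1)^3 + 3(p+1)^2, since 5·(32p^3 + 3p^2) − (32(p+1)^3 + 3(p+1)^2) = 128p^3 - 84p^2 - 102p - 35, which is nonnegative for all p ≥ 5.
Combining, 2·5^(p + 1) ≥ 32(p+1)^3 + 3(p+1)^2.
Hence, by induction on t, the claim holds for every t ≥ 5.
Hence the smallest such n₀ is 5.

n₀ = 5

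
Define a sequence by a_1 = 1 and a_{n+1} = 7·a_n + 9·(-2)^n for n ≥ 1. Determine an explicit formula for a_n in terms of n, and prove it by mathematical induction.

Computing the first terms: a_1 = 1, a_2 = -11, a_3 = -41. This suggests a_n = -(-2)^n - 7^(n - 1).
Base step (n = 1): the formula gives 1 = 1 = a_1.
Suppose the result is true for n = k, so a_k = -(-2)^k - 7^(k - 1).
Then a_{k+1} = 7·a_k + 9·(-2)^k = 7·(-(-2)^k - 7^(k - 1)) + 9·(-2)^k = -(-2)^(k + 1) - 7^k = -(-2)^(k+1) - 7^((k+1) - 1),
which is the claimed formula at n = k+1.
This completes the induction.

a_n = -(-2)^n - 7^(n - 1)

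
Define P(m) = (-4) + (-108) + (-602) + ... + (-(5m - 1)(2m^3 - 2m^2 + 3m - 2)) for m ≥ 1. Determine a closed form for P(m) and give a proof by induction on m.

P(m) = -m(2m^2 - 1)(m^2 + m + 2)

We claim P(m) = -m(2m^2 - 1)(m^2 + m + 2) for all m ≥ 1.
Base step (m = 1): P(1) = -4, and the closed form gives -4. They agree.
For the inductive step, assume it holds for an arbitrary i ≥ 1, so P(i) = i(-2i^4 - 2i^3 - 3i^2 + i + 2).
Then P(i+1) = P(i) + (-10i^4 - 28i^3 - 41i^2 - 25i - 4) = (i(-2i^4 - 2i^3 - 3i^2 + i + 2)) + (-10i^4 - 28i^3 - 41i^2 - 25i - 4).
Simplifying, P(i+1) = -(i + 1)(i^2 + 3i + 4)(2i^2 + 4i + 1) = -(i+1)(2(i+1)^2 - 1)((i+1)^2 + (i+1) + 2),
which is the closed form with m = i+1.
This completes the induction.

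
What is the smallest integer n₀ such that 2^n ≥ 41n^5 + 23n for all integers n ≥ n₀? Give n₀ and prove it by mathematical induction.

At n = 29: 536870912 < 840957776, so the inequality fails and n₀ ≥ 30. We prove 2^n ≥ 41n^5 + 23n for all n ≥ 30.
When n = 30: 2^n = 1073741824 and 41n^5 + 23n = 996300690, so 1073741824 ≥ 996300690.
Inductive step: assume the claim holds for n = r, so 2^r ≥ 41r^5 + 23r.
Then 2^(r + 1) = 2·(2^r) ≥ 2·(41r^5 + 23r).
Also, for r ≥ 30 we have 2·(41r^5 + 23r) ≥ 41(r+1)^5 + 23(r+1), since 2·(41r^5 + 23r) − (41(r+1)^5 + 23(r+1)) = 41r^5 - 205r^4 - 410r^3 - 410r^2 - 182r - 64, which is nonnegative for all r ≥ 30.
Combining, 2^(r + 1) ≥ 41(r+1)^5 + 23(r+1).
This completes the induction.
Hence the smallest such n₀ is 30.

n₀ = 30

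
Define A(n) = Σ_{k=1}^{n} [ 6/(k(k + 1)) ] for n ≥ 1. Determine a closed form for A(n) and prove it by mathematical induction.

We claim A(n) = 6n/(n + 1) for all n ≥ 1.
Base case (n = 1): A(1) = 3, and the closed form gives 3. They agree.
Inductive step: suppose the statement holds for some k ≥ 1, so A(k) = 6k/(k + 1).
Then A(k+1) = A(k) + (6/((k + 1)(k + 2))) = (6k/(k + 1)) + (6/((k + 1)(k + 2))).
Simplifying, A(k+1) = 6(k + 1)/(k + 2) = 6(k+1)/((k+1) + 1),
which is the closed form with n = k+1.
By the principle of mathematical induction, the result holds for all n ≥ 1.

A(n) = 6n/(n + 1)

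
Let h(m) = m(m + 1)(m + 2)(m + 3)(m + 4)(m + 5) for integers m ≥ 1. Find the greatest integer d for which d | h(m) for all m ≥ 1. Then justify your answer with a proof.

Computing the first values: h(1) = 720 and h(2) = 5040; gcd(720, 5040) = 720, so d ≤ 720.
We prove 720 | m(m + 1)(m + 2)(m + 3)(m + 4)(m + 5) for all m ≥ 1 by induction on m.
When m = 1: h(1) = 720 = 720·(1), so 720 | h(1).
For the inductive step, assume it holds for an arbitrary i ≥ 1, i.e. 720 | h(i). Then
h(i+1) − h(i) = (i+1)·(i+2)·(i+3)·(i+4)·(i+5)·(i+6) − i·(i+1)·(i+2)·(i+3)·(i+4)·(i+5) = (i+1)·(i+2)·(i+3)·(i+4)·(i+5)·[(i+6) − i] = 6·(i+1)·(i+2)·(i+3)·(i+4)·(i+5). The product of 5 consecutive integers is divisible by (5)! = 120, so h(i+1) − h(i) is divisible by 6·120 = 720. By the inductive hypothesis 720 | h(i), hence 720 | h(i+1).
By induction, the statement is established for all m ≥ 1.
Therefore the largest such d is 720.

d = 720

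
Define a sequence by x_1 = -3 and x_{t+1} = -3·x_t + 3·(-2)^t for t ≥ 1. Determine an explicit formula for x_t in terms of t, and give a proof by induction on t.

Computing the first terms: x_1 = -3, x_2 = 3, x_3 = 3. This suggests x_t = 3(-2)^t - (-3)^t.
For the base case t = 1: the formula gives -3 = -3 = x_1.
For the inductive step, assume it holds for an arbitrary p ≥ 1, so x_p = 3(-2)^p - (-3)^p.
Then x_{p+1} = -3·x_p + 3·(-2)^p = -3·(3(-2)^p - (-3)^p) + 3·(-2)^p = 3(-2)^(p + 1) - (-3)^(p + 1),
which is the claimed formula at t = p+1.
By induction, the statement is established for all t ≥ 1.

x_t = 3(-2)^t - (-3)^t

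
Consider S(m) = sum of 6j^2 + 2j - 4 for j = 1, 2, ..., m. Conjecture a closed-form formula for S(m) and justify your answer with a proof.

S(m) = 2m(m^2 + 2m - 1)

We claim S(m) = 2m(m^2 + 2m - 1) for all m ≥ 1.
Base step (m = 1): S(1) = 4, and the closed form gives 4. They agree.
Suppose the result is true for m = j, so S(j) = 2j(j^2 + 2j - 1).
Then S(j+1) = S(j) + (6j^2 + 14j + 4) = (2j(j^2 + 2j - 1)) + (6j^2 + 14j + 4).
Simplifying, S(j+1) = 2(j + 1)(j^2 + 4j + 2) = 2(j+1)((j+1)^2 + 2(j+1) - 1),
which is the closed form with m = j+1.
By the principle of mathematical induction, the result holds for all m ≥ 1.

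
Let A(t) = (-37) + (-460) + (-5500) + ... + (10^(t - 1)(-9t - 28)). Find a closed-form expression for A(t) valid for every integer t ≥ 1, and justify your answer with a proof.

We claim A(t) = -10^t(t + 3) + 3 for all t ≥ 1.
Base step (t = 1): A(1) = -37, and the closed form gives -37. They agree.
For the inductive step, assume it holds for an arbitrary m ≥ 1, so A(m) = -10^m(m + 3) + 3.
Then A(m+1) = A(m) + (10^m(-9m - 37)) = (-10^m(m + 3) + 3) + (10^m(-9m - 37)).
Simplifying, A(m+1) = -10·10^m·m - 40·10^m + 3 = -10^(m+1)((m+1) + 3) + 3,
which is the closed form with t = m+1.
By induction, the statement is established for all t ≥ 1.

A(t) = -10^t(t + 3) + 3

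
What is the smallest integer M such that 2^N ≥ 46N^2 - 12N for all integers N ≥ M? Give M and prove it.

At N = 12: 4096 < 6480, so the inequality fails and M ≥ 13. We prove 2^N ≥ 46N^2 - 12N for all N ≥ 13.
Base case (N = 13): 2^N = 8192 and 46N^2 - 12N = 7618, so 8192 ≥ 7618.
Suppose the result is true for N = r, so 2^r ≥ 46r^2 - 12r.
Then 2^(r + 1) = 2·(2^r) ≥ 2·(46r^2 - 12r).
Also, for r ≥ 13 we have 2·(46r^2 - 12r) ≥ 46(r+1)^2 - 12(r+1), since 2·(46r^2 - 12r) − (46(r+1)^2 - 12(r+1)) = 46r^2 - 104r - 34, which is nonnegative for all r ≥ 13.
Combining, 2^(r + 1) ≥ 46(r+1)^2 - 12(r+1).
By the principle of mathematical induction, the result holds for all N ≥ 13.
Hence the smallest such M is 13.

M = 13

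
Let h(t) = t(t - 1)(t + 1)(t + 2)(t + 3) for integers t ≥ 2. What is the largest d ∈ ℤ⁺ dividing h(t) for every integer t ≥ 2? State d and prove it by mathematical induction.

d = 120

Computing the first values: h(2) = 120 and h(3) = 720; gcd(120, 720) = 120, so d ≤ 120.
We prove 120 | t(t - 1)(t + 1)(t + 2)(t + 3) for all t ≥ 2 by induction on t.
Base step (t = 2): h(2) = 120 = 120·(1), so 120 | h(2).
Inductive step: suppose the statement holds for some k ≥ 2, i.e. 120 | h(k). Then
h(k+1) − h(k) = k·(k+1)·(k+2)·(k+3)·(k+4) − (k-1)·k·(k+1)·(k+2)·(k+3) = k·(k+1)·(k+2)·(k+3)·[(k+4) − (k-1)] = 5·k·(k+1)·(k+2)·(k+3). The product of 4 consecutive integers is divisible by (4)! = 24, so h(k+1) − h(k) is divisible by 5·24 = 120. By the inductive hypothesis 120 | h(k), hence 120 | h(k+1).
This completes the induction.
Therefore the largest such d is 120.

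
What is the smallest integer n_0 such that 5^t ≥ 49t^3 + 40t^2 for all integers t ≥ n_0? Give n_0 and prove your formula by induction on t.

n_0 = 6

At t = 5: 3125 < 7125, so the inequality fails and n_0 ≥ 6. We prove 5^t ≥ 49t^3 + 40t^2 for all t ≥ 6.
For the base case t = 6: 5^t = 15625 and 49t^3 + 40t^2 = 12024, so 15625 ≥ 12024.
Inductive step: assume the claim holds for t = m, so 5^m ≥ 49m^3 + 40m^2.
Then 5^(m + 1) = 5·(5^m) ≥ 5·(49m^3 + 40m^2).
Also, for m ≥ 6 we have 5·(49m^3 + 40m^2) ≥ 49(m+1)^3 + 40(m+1)^2, since 5·(49m^3 + 40m^2) − (49(m+1)^3 + 40(m+1)^2) = 196m^3 + 13m^2 - 227m - 89, which is nonnegative for all m ≥ 6.
Combining, 5^(m + 1) ≥ 49(m+1)^3 + 40(m+1)^2.
Hence, by induction on t, the claim holds for every t ≥ 6.
Hence the smallest such n_0 is 6.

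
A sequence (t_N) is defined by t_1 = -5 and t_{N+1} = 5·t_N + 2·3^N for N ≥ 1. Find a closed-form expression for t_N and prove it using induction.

Computing the first terms: t_1 = -5, t_2 = -19, t_3 = -77. This suggests t_N = -3^N - 2·5^(N - 1).
For the base case N = 1: the formula gives -5 = -5 = t_1.
Inductive step: suppose the statement holds for some i ≥ 1, so t_i = -3^i - 2·5^(i - 1).
Then t_{i+1} = 5·t_i + 2·3^i = 5·(-3^i - 2·5^(i - 1)) + 2·3^i = -3^(i + 1) - 2·5^i = -3^(i+1) - 2·5^((i+1) - 1),
which is the claimed formula at N = i+1.
This completes the induction.

t_N = -3^N - 2·5^(N - 1)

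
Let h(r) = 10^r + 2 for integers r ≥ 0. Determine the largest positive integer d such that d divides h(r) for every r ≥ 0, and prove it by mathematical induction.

Computing the first values: h(0) = 3 and h(1) = 12; gcd(3, 12) = 3, so d ≤ 3.
We prove 3 | 10^r + 2 for all r ≥ 0 by induction on r.
Base step (r = 0): h(0) = 3 = 3·(1), so 3 | h(0).
Suppose the result is true for r = i, i.e. 3 | h(i). Then
h(i+1) = 10^(i+1) + 2 = 10·(10^i + 2) - 18 = 10·h(i) - 18. The first term is divisible by 3 by the inductive hypothesis, and -18 is divisible by 3. Hence 3 | h(i+1).
By the principle of mathematical induction, the result holds for all r ≥ 0.
Therefore the largest such d is 3.

d = 3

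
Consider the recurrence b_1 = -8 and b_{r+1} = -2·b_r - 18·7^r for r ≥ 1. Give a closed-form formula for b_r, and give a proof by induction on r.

Computing the first terms: b_1 = -8, b_2 = -110, b_3 = -662. This suggests b_r = -3(-2)^r - 2·7^r.
Base case (r = 1): the formula gives -8 = -8 = b_1.
For the inductive step, assume it holds for an arbitrary i ≥ 1, so b_i = -3(-2)^i - 2·7^i.
Then b_{i+1} = -2·b_i - 18·7^i = -2·(-3(-2)^i - 2·7^i) - 18·7^i = -3(-2)^(i + 1) - 2·7^(i + 1),
which is the claimed formula at r = i+1.
Hence, by induction on r, the claim holds for every r ≥ 1.

b_r = -3(-2)^r - 2·7^r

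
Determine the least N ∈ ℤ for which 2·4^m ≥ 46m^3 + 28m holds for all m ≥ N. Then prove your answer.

At m = 6: 8192 < 10104, so the inequality fails and N ≥ 7. We prove 2·4^m ≥ 46m^3 + 28m for all m ≥ 7.
For the base case m = 7: 2·4^m = 32768 and 46m^3 + 28m = 15974, so 32768 ≥ 15974.
Inductive step: assume the claim holds for m = i, so 2·4^i ≥ 46i^3 + 28i.
Then 2·4^(i + 1) = 4·(2·4^i) ≥ 4·(46i^3 + 28i).
Also, for i ≥ 7 we have 4·(46i^3 + 28i) ≥ 46(i+1)^3 + 28(i+1), since 4·(46i^3 + 28i) − (46(i+1)^3 + 28(i+1)) = 138i^3 - 138i^2 - 54i - 74, which is nonnegative for all i ≥ 7.
Combining, 2·4^(i + 1) ≥ 46(i+1)^3 + 28(i+1).
This completes the induction.
Hence the smallest such N is 7.

N = 7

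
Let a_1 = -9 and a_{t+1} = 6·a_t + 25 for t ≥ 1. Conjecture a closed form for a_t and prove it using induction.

Computing the first terms: a_1 = -9, a_2 = -29, a_3 = -149. This suggests a_t = -4·6^(t - 1) - 5.
When t = 1: the formula gives -9 = -9 = a_1.
For the inductive step, assume it holds for an arbitrary m ≥ 1, so a_m = -4·6^(m - 1) - 5.
Then a_{m+1} = 6·a_m + 25 = 6·(-4·6^(m - 1) - 5) + 25 = -4·6^m - 5 = -4·6^((m+1) - 1) - 5,
which is the claimed formula at t = m+1.
Hence, by induction on t, the claim holds for every t ≥ 1.

a_t = -4·6^(t - 1) - 5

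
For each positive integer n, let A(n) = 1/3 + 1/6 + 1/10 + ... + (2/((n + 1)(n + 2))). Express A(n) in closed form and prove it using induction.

A(n) = n/(n + 2)

We claim A(n) = n/(n + 2) for all n ≥ 1.
Base case (n = 1): A(1) = 1/3, and the closed form gives 1/3. They agree.
Inductive step: suppose the statement holds for some j ≥ 1, so A(j) = j/(j + 2).
Then A(j+1) = A(j) + (2/((j + 2)(j + 3))) = (j/(j + 2)) + (2/((j + 2)(j + 3))).
Simplifying, A(j+1) = (j + 1)/(j + 3) = (j+1)/((j+1) + 2),
which is the closed form with n = j+1.
By induction, the statement is established for all n ≥ 1.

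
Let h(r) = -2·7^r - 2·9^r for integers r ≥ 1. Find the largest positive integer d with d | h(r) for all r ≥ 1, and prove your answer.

d = 4

Computing the first values: h(1) = -32 and h(2) = -260; gcd(-32, -260) = 4, so d ≤ 4.
We prove 4 | -2·7^r - 2·9^r for all r ≥ 1 by induction on r.
When r = 1: h(1) = -32 = 4·(-8), so 4 | h(1).
Inductive step: assume the claim holds for r = p, i.e. 4 | h(p). Then
h(p+1) − 9·h(p) = (-2·7^(p+1) - 2·9^(p+1)) − 9·(-2·7^p - 2·9^p) = (-2)·7^p·(7 − 9) = (4)·7^p. Since 4 | h(p) by the inductive hypothesis, 4 | 9·h(p); and 4 | 4 since 4 = 4·1. Therefore 4 | h(p+1).
This completes the induction.
Therefore the largest such d is 4.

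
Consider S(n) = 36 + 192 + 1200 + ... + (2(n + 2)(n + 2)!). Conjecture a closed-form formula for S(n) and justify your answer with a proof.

We claim S(n) = 2(n + 3)! - 12 for all n ≥ 1.
For the base case n = 1: S(1) = 36, and the closed form gives 36. They agree.
Inductive step: suppose the statement holds for some k ≥ 1, so S(k) = 2(k + 3)! - 12.
Then S(k+1) = S(k) + (2(k + 3)(k + 3)!) = (2(k + 3)! - 12) + (2(k + 3)(k + 3)!).
Simplifying, S(k+1) = 2((k+1) + 3)! - 12,
which is the closed form with n = k+1.
By the principle of mathematical induction, the result holds for all n ≥ 1.

S(n) = 2(n + 3)! - 12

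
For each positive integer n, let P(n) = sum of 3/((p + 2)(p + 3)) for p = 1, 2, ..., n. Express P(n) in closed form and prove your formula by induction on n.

P(n) = n/(n + 3)

We claim P(n) = n/(n + 3) for all n ≥ 1.
Base step (n = 1): P(1) = 1/4, and the closed form gives 1/4. They agree.
Suppose the result is true for n = p, so P(p) = p/(p + 3).
Then P(p+1) = P(p) + (3/((p + 3)(p + 4))) = (p/(p + 3)) + (3/((p + 3)(p + 4))).
Simplifying, P(p+1) = (p + 1)/(p + 4) = (p+1)/((p+1) + 3),
which is the closed form with n = p+1.
This completes the induction.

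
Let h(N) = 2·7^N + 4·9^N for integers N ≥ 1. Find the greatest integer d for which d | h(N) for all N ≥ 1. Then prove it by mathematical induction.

Computing the first values: h(1) = 50 and h(2) = 422; gcd(50, 422) = 2, so d ≤ 2.
We prove 2 | 2·7^N + 4·9^N for all N ≥ 1 by induction on N.
When N = 1: h(1) = 50 = 2·(25), so 2 | h(1).
Inductive step: suppose the statement holds for some r ≥ 1, i.e. 2 | h(r). Then
h(r+1) − 9·h(r) = (2·7^(r+1) + 4·9^(r+1)) − 9·(2·7^r + 4·9^r) = (2)·7^r·(7 − 9) = (-4)·7^r. Since 2 | h(r) by the inductive hypothesis, 2 | 9·h(r); and 2 | -4 since -4 = 2·-2. Therefore 2 | h(r+1).
By the principle of mathematical induction, the result holds for all N ≥ 1.
Therefore the largest such d is 2.

d = 2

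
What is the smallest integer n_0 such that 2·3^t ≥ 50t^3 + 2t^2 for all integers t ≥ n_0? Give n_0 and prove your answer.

At t = 8: 13122 < 25728, so the inequality fails and n_0 ≥ 9. We prove 2·3^t ≥ 50t^3 + 2t^2 for all t ≥ 9.
Base case (t = 9): 2·3^t = 39366 and 50t^3 + 2t^2 = 36612, so 39366 ≥ 36612.
Suppose the result is true for t = p, so 2·3^p ≥ 50p^3 + 2p^2.
Then 2·3^(p + 1) = 3·(2·3^p) ≥ 3·(50p^3 + 2p^2).
Also, for p ≥ 9 we have 3·(50p^3 + 2p^2) ≥ 50(p+1)^3 + 2(p+1)^2, since 3·(50p^3 + 2p^2) − (50(p+1)^3 + 2(p+1)^2) = 100p^3 - 146p^2 - 154p - 52, which is nonnegative for all p ≥ 9.
Combining, 2·3^(p + 1) ≥ 50(p+1)^3 + 2(p+1)^2.
By induction, the statement is established for all t ≥ 9.
Hence the smallest such n_0 is 9.

n_0 = 9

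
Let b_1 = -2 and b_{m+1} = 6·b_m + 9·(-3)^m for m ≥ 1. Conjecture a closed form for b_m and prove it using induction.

Computing the first terms: b_1 = -2, b_2 = -39, b_3 = -153. This suggests b_m = -(-3)^m - 5·6^(m - 1).
When m = 1: the formula gives -2 = -2 = b_1.
For the inductive step, assume it holds for an arbitrary p ≥ 1, so b_p = -(-3)^p - 5·6^(p - 1).
Then b_{p+1} = 6·b_p + 9·(-3)^p = 6·(-(-3)^p - 5·6^(p - 1)) + 9·(-3)^p = -(-3)^(p + 1) - 5·6^p = -(-3)^(p+1) - 5·6^((p+1) - 1),
which is the claimed formula at m = p+1.
By induction, the statement is established for all m ≥ 1.

b_m = -(-3)^m - 5·6^(m - 1)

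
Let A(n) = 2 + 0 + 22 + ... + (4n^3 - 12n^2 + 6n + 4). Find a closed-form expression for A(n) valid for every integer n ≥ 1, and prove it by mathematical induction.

We claim A(n) = n(n^3 - 2n^2 - 2n + 5) for all n ≥ 1.
When n = 1: A(1) = 2, and the closed form gives 2. They agree.
Suppose the result is true for n = p, so A(p) = p(p^3 - 2p^2 - 2p + 5).
Then A(p+1) = A(p) + (4p^3 - 6p + 2) = (p(p^3 - 2p^2 - 2p + 5)) + (4p^3 - 6p + 2).
Simplifying, A(p+1) = (p + 1)(p^3 + p^2 - 3p + 2) = (p+1)((p+1)^3 - 2(p+1)^2 - 2(p+1) + 5),
which is the closed form with n = p+1.
By the principle of mathematical induction, the result holds for all n ≥ 1.

A(n) = n(n^3 - 2n^2 - 2n + 5)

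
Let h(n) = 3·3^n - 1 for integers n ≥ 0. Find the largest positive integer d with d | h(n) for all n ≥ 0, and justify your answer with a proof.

d = 2

Computing the first values: h(0) = 2 and h(1) = 8; gcd(2, 8) = 2, so d ≤ 2.
We prove 2 | 3·3^n - 1 for all n ≥ 0 by induction on n.
When n = 0: h(0) = 2 = 2·(1), so 2 | h(0).
Inductive step: assume the claim holds for n = j, i.e. 2 | h(j). Then
h(j+1) = 3·3^(j+1) - 1 = 3·(3·3^j - 1) + 2 = 3·h(j) + 2. The first term is divisible by 2 by the inductive hypothesis, and 2 is divisible by 2. Hence 2 | h(j+1).
This completes the induction.
Therefore the largest such d is 2.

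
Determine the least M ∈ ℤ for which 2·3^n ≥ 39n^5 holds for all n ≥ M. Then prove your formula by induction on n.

M = 16

At n = 15: 28697814 < 29615625, so the inequality fails and M ≥ 16. We prove 2·3^n ≥ 39n^5 for all n ≥ 16.
For the base case n = 16: 2·3^n = 86093442 and 39n^5 = 40894464, so 86093442 ≥ 40894464.
For the inductive step, assume it holds for an arbitrary i ≥ 16, so 2·3^i ≥ 39i^5.
Then 2·3^(i + 1) = 3·(2·3^i) ≥ 3·(39i^5).
Also, for i ≥ 16 we have 3·(39i^5) ≥ 39(i+1)^5, since 3 ≥ (1 + 1/i)^5 for all i ≥ 16.
Combining, 2·3^(i + 1) ≥ 39(i+1)^5.
By the principle of mathematical induction, the result holds for all n ≥ 16.
Hence the smallest such M is 16.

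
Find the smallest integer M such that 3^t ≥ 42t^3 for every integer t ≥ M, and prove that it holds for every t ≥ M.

At t = 9: 19683 < 30618, so the inequality fails and M ≥ 10. We prove 3^t ≥ 42t^3 for all t ≥ 10.
Base case (t = 10): 3^t = 59049 and 42t^3 = 42000, so 59049 ≥ 42000.
Inductive step: suppose the statement holds for some j ≥ 10, so 3^j ≥ 42j^3.
Then 3^(j + 1) = 3·(3^j) ≥ 3·(42j^3).
Also, for j ≥ 10 we have 3·(42j^3) ≥ 42(j+1)^3, since 3 ≥ (1 + 1/j)^3 for all j ≥ 10.
Combining, 3^(j + 1) ≥ 42(j+1)^3.
By the principle of mathematical induction, the result holds for all t ≥ 10.
Hence the smallest such M is 10.

M = 10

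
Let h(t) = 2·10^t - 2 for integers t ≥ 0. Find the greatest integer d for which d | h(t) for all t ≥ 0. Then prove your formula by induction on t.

d = 18

Computing the first values: h(0) = 0 and h(1) = 18; gcd(0, 18) = 18, so d ≤ 18.
We prove 18 | 2·10^t - 2 for all t ≥ 0 by induction on t.
For the base case t = 0: h(0) = 0 = 18·(0), so 18 | h(0).
Inductive step: assume the claim holds for t = j, i.e. 18 | h(j). Then
h(j+1) = 2·10^(j+1) - 2 = 10·(2·10^j - 2) + 18 = 10·h(j) + 18. The first term is divisible by 18 by the inductive hypothesis, and 18 is divisible by 18. Hence 18 | h(j+1).
By the principle of mathematical induction, the result holds for all t ≥ 0.
Therefore the largest such d is 18.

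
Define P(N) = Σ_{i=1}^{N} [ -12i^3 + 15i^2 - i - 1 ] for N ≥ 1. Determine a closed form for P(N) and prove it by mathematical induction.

P(N) = -N(3N^3 + N^2 - 4N - 1)

We claim P(N) = -N(3N^3 + N^2 - 4N - 1) for all N ≥ 1.
For the base case N = 1: P(1) = 1, and the closed form gives 1. They agree.
Suppose the result is true for N = i, so P(i) = i(-3i^3 - i^2 + 4i + 1).
Then P(i+1) = P(i) + (-12i^3 - 21i^2 - 7i + 1) = (i(-3i^3 - i^2 + 4i + 1)) + (-12i^3 - 21i^2 - 7i + 1).
Simplifying, P(i+1) = -(i + 1)(3i^3 + 10i^2 + 7i - 1) = -(i+1)(3(i+1)^3 + (i+1)^2 - 4(i+1) - 1),
which is the closed form with N = i+1.
By the principle of mathematical induction, the result holds for all N ≥ 1.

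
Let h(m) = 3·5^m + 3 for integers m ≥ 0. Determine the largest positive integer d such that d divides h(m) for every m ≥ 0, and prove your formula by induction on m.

d = 6

Computing the first values: h(0) = 6 and h(1) = 18; gcd(6, 18) = 6, so d ≤ 6.
We prove 6 | 3·5^m + 3 for all m ≥ 0 by induction on m.
When m = 0: h(0) = 6 = 6·(1), so 6 | h(0).
Suppose the result is true for m = i, i.e. 6 | h(i). Then
h(i+1) = 3·5^(i+1) + 3 = 5·(3·5^i + 3) - 12 = 5·h(i) - 12. The first term is divisible by 6 by the inductive hypothesis, and -12 is divisible by 6. Hence 6 | h(i+1).
By the principle of mathematical induction, the result holds for all m ≥ 0.
Therefore the largest such d is 6.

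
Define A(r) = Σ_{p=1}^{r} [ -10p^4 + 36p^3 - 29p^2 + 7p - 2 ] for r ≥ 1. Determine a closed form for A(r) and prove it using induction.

A(r) = -r(2r^4 - 4r^3 - 5r^2 + 2r + 3)

We claim A(r) = -r(2r^4 - 4r^3 - 5r^2 + 2r + 3) for all r ≥ 1.
Base step (r = 1): A(1) = 2, and the closed form gives 2. They agree.
Inductive step: assume the claim holds for r = p, so A(p) = p(-2p^4 + 4p^3 + 5p^2 - 2p - 3).
Then A(p+1) = A(p) + (-10p^4 - 4p^3 + 19p^2 + 17p + 2) = (p(-2p^4 + 4p^3 + 5p^2 - 2p - 3)) + (-10p^4 - 4p^3 + 19p^2 + 17p + 2).
Simplifying, A(p+1) = -(p + 1)(2p^4 + 4p^3 - 5p^2 - 12p - 2) = -(p+1)(2(p+1)^4 - 4(p+1)^3 - 5(p+1)^2 + 2(p+1) + 3),
which is the closed form with r = p+1.
Hence, by induction on r, the claim holds for every r ≥ 1.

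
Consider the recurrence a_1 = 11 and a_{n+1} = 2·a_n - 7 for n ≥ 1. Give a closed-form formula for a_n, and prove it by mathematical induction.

a_n = 2^(n + 1) + 7

Computing the first terms: a_1 = 11, a_2 = 15, a_3 = 23. This suggests a_n = 2^(n + 1) + 7.
Base case (n = 1): the formula gives 11 = 11 = a_1.
For the inductive step, assume it holds for an arbitrary m ≥ 1, so a_m = 2^(m + 1) + 7.
Then a_{m+1} = 2·a_m - 7 = 2·(2^(m + 1) + 7) - 7 = 2^(m + 2) + 7 = 2^((m+1) + 1) + 7,
which is the claimed formula at n = m+1.
This completes the induction.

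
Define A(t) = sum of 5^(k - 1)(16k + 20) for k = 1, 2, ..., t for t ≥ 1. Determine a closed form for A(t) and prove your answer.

A(t) = 4·5^t(t + 1) - 4

We claim A(t) = 4·5^t(t + 1) - 4 for all t ≥ 1.
Base case (t = 1): A(1) = 36, and the closed form gives 36. They agree.
Inductive step: assume the claim holds for t = k, so A(k) = 4·5^k(k + 1) - 4.
Then A(k+1) = A(k) + (5^k(16k + 36)) = (4·5^k(k + 1) - 4) + (5^k(16k + 36)).
Simplifying, A(k+1) = 20·5^k·k + 40·5^k - 4 = 4·5^(k+1)((k+1) + 1) - 4,
which is the closed form with t = k+1.
Hence, by induction on t, the claim holds for every t ≥ 1.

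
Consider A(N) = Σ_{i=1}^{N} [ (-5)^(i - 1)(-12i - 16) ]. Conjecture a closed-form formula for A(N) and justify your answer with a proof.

A(N) = (-5)^N(2N + 3) - 3

We claim A(N) = (-5)^N(2N + 3) - 3 for all N ≥ 1.
Base step (N = 1): A(1) = -28, and the closed form gives -28. They agree.
Inductive step: assume the claim holds for N = i, so A(i) = (-5)^i(2i + 3) - 3.
Then A(i+1) = A(i) + ((-5)^i(-12i - 28)) = ((-5)^i(2i + 3) - 3) + ((-5)^i(-12i - 28)).
Simplifying, A(i+1) = -10(-5)^i·i - 25(-5)^i - 3 = (-5)^(i+1)(2(i+1) + 3) - 3,
which is the closed form with N = i+1.
Hence, by induction on N, the claim holds for every N ≥ 1.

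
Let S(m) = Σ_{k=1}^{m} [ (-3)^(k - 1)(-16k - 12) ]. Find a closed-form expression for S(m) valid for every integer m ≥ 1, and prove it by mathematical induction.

S(m) = 4(-3)^m(m + 1) - 4

We claim S(m) = 4(-3)^m(m + 1) - 4 for all m ≥ 1.
Base step (m = 1): S(1) = -28, and the closed form gives -28. They agree.
For the inductive step, assume it holds for an arbitrary k ≥ 1, so S(k) = 4(-3)^k(k + 1) - 4.
Then S(k+1) = S(k) + ((-3)^k(-16k - 28)) = (4(-3)^k(k + 1) - 4) + ((-3)^k(-16k - 28)).
Simplifying, S(k+1) = -12(-3)^k·k - 24(-3)^k - 4 = 4(-3)^(k+1)((k+1) + 1) - 4,
which is the closed form with m = k+1.
This completes the induction.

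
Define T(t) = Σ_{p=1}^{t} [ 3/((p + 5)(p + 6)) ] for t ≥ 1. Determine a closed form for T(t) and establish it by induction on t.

We claim T(t) = t/(2(t + 6)) for all t ≥ 1.
Base case (t = 1): T(1) = 1/14, and the closed form gives 1/14. They agree.
Suppose the result is true for t = p, so T(p) = p/(2(p + 6)).
Then T(p+1) = T(p) + (3/((p + 6)(p + 7))) = (p/(2(p + 6))) + (3/((p + 6)(p + 7))).
Simplifying, T(p+1) = (p + 1)/(2(p + 7)) = (p+1)/(2((p+1) + 6)),
which is the closed form with t = p+1.
By induction, the statement is established for all t ≥ 1.

T(t) = t/(2(t + 6))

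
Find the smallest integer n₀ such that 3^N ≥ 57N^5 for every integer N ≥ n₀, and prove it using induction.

n₀ = 17

At N = 16: 43046721 < 59768832, so the inequality fails and n₀ ≥ 17. We prove 3^N ≥ 57N^5 for all N ≥ 17.
Base case (N = 17): 3^N = 129140163 and 57N^5 = 80931849, so 129140163 ≥ 80931849.
For the inductive step, assume it holds for an arbitrary i ≥ 17, so 3^i ≥ 57i^5.
Then 3^(i + 1) = 3·(3^i) ≥ 3·(57i^5).
Also, for i ≥ 17 we have 3·(57i^5) ≥ 57(i+1)^5, since 3 ≥ (1 + 1/i)^5 for all i ≥ 17.
Combining, 3^(i + 1) ≥ 57(i+1)^5.
By the principle of mathematical induction, the result holds for all N ≥ 17.
Hence the smallest such n₀ is 17.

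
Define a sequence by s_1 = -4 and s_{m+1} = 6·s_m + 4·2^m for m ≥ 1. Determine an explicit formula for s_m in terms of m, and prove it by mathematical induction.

Computing the first terms: s_1 = -4, s_2 = -16, s_3 = -80. This suggests s_m = -2^m - 2·6^(m - 1).
When m = 1: the formula gives -4 = -4 = s_1.
For the inductive step, assume it holds for an arbitrary k ≥ 1, so s_k = -2^k - 2·6^(k - 1).
Then s_{k+1} = 6·s_k + 4·2^k = 6·(-2^k - 2·6^(k - 1)) + 4·2^k = -2^(k + 1) - 2·6^k = -2^(k+1) - 2·6^((k+1) - 1),
which is the claimed formula at m = k+1.
By induction, the statement is established for all m ≥ 1.

s_m = -2^m - 2·6^(m - 1)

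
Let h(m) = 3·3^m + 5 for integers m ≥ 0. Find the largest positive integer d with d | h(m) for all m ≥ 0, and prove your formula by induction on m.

Computing the first values: h(0) = 8 and h(1) = 14; gcd(8, 14) = 2, so d ≤ 2.
We prove 2 | 3·3^m + 5 for all m ≥ 0 by induction on m.
For the base case m = 0: h(0) = 8 = 2·(4), so 2 | h(0).
For the inductive step, assume it holds for an arbitrary i ≥ 0, i.e. 2 | h(i). Then
h(i+1) = 3·3^(i+1) + 5 = 3·(3·3^i + 5) - 10 = 3·h(i) - 10. The first term is divisible by 2 by the inductive hypothesis, and -10 is divisible by 2. Hence 2 | h(i+1).
By induction, the statement is established for all m ≥ 0.
Therefore the largest such d is 2.

d = 2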